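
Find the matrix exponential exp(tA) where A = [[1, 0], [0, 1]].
A has Jordan form J = [[1, 0], [0, 1]] with A = PJP^{-1}, so e^{tA} = P e^{tJ} P^{-1}.

For a Jordan block J_k(λ), e^{tJ_k(λ)} = e^{λt} · (I + tN + t^2 N^2/2! + ... + t^{k-1} N^{k-1}/(k-1)!) where N is the nilpotent superdiagonal part.

Assembling the blocks and conjugating back gives the entries of e^{tA} as shown above.

e^{tA} = [[e^{t}, 0], [0, e^{t}]]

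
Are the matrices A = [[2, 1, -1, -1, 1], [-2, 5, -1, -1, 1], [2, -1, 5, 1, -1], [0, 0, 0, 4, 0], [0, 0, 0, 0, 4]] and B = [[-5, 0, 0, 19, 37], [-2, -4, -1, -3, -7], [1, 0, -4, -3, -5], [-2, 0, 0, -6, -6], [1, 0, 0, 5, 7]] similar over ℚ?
trace(A) = 20 but trace(B) = -12. The trace is a similarity invariant, so A and B are not similar.

No.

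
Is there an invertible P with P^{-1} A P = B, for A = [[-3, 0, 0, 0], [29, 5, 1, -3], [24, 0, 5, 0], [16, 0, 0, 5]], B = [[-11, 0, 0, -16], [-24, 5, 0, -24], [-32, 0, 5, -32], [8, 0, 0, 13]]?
No.

Both have characteristic polynomial (x - 5)^3(x + 3), but the minimal polynomial of A is (x - 5)^2(x + 3) while the minimal polynomial of B is (x - 5)(x + 3). The minimal polynomial is a similarity invariant, so A and B are not similar.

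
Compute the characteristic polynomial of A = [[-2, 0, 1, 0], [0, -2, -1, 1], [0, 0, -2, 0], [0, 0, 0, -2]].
χ_A(x) = (x + 2)^4

xI - A = [[x + 2, 0, -1, 0], [0, x + 2, 1, -1], [0, 0, x + 2, 0], [0, 0, 0, x + 2]].

Expanding det(xI - A) along the first row:
det(xI - A) = + (x + 2)·det([[x + 2, 1, -1], [0, x + 2, 0], [0, 0, x + 2]]) - (0)·det([[0, 1, -1], [0, x + 2, 0], [0, 0, x + 2]]) + (-1)·det([[0, x + 2, -1], [0, 0, 0], [0, 0, x + 2]]) - (0)·det([[0, x + 2, 1], [0, 0, x + 2], [0, 0, 0]]).

Evaluating gives χ_A(x) = x^4 + 8x^3 + 24x^2 + 32x + 16 = (x + 2)^4.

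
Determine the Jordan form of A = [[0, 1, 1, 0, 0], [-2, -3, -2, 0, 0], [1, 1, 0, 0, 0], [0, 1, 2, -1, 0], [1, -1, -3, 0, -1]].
J = [[-1, 1, 0, 0, 0], [0, -1, 0, 0, 0], [0, 0, -1, 1, 0], [0, 0, 0, -1, 0], [0, 0, 0, 0, -1]]

The characteristic polynomial is det(xI - A) = (x + 1)^5, so the eigenvalues are -1 (algebraic multiplicity 5).

For λ = -1: rank(A + I) = 2, rank((A + I)^2) = 0. The eigenspace has dimension 5 - 2 = 3, so there are 3 Jordan blocks; the rank sequence gives block sizes [2, 2, 1].

Assembling the blocks gives the Jordan form J above.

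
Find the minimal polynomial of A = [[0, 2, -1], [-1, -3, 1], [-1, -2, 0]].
The characteristic polynomial factors as (x + 1)^3. The minimal polynomial is ∏(x - λ)^{k_λ} where k_λ is the size of the largest Jordan block at λ.

For λ = -1: rank(A + I) = 1, and the largest Jordan block has size 2 (the smallest k with rank((A + I)^k) = rank((A + I)^(k+1))).

So m_A(x) = (x + 1)^2.

m_A(x) = (x + 1)^2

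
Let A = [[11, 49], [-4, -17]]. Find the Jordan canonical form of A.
J = [[-3, 1], [0, -3]]

The characteristic polynomial is det(xI - A) = (x + 3)^2, so the eigenvalues are -3 (algebraic multiplicity 2).

For λ = -3: rank(A + 3I) = 1, rank((A + 3I)^2) = 0. The eigenspace has dimension 2 - 1 = 1, so there is 1 Jordan block; the rank sequence gives block sizes [2].

Assembling the blocks gives the Jordan form J above.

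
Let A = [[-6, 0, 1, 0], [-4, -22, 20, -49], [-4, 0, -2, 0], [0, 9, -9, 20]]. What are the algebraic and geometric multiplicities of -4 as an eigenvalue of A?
algebraic multiplicity 2, geometric multiplicity 1

The characteristic polynomial is (x + 1)^2(x + 4)^2, so the factor x + 4 appears with exponent 2: the algebraic multiplicity is 2.

rank(A + 4I) = 3, so the eigenspace has dimension 4 - 3 = 1: the geometric multiplicity is 1.

Since 1 < 2, A is not diagonalizable.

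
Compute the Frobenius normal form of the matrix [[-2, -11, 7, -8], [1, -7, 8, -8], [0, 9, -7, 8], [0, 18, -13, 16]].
R = [[0, 0, 0, -16], [1, 0, 0, 0], [0, 1, 0, -8], [0, 0, 1, 0]]

The invariant factors of A (the non-unit diagonal entries of the Smith normal form of xI - A over ℚ[x]) are (x^2 + 4)^2, each dividing the next. The characteristic polynomial is their product, (x^2 + 4)^2.

The rational canonical form is the block-diagonal matrix of companion matrices C(f_i):
R = [[0, 0, 0, -16], [1, 0, 0, 0], [0, 1, 0, -8], [0, 0, 1, 0]].

Note the characteristic polynomial does not split into linear factors over ℚ, so A has no Jordan form over ℚ; the rational canonical form exists over any field.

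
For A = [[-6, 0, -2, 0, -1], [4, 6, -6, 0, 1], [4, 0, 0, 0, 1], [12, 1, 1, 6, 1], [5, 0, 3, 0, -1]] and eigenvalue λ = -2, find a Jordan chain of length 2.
v_1 = [[-1, 2, 2, 1, 1]]^T, v_2 = [[-1, 1, 1, 1, 2]]^T

We seek v_1 ∈ ker((A + 2I)^2) \ ker(A + 2I), then set v_{i+1} = (A + 2I) v_i.

One such chain is v_1 = [[-1, 2, 2, 1, 1]]^T, v_2 = [[-1, 1, 1, 1, 2]]^T. Check: (A + 2I) v_2 = [[0, 0, 0, 0, 0]]^T = 0.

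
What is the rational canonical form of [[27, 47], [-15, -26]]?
R = [[0, -3], [1, 1]]

The invariant factors of A (the non-unit diagonal entries of the Smith normal form of xI - A over ℚ[x]) are x^2 - x + 3, each dividing the next. The characteristic polynomial is their product, x^2 - x + 3.

The rational canonical form is the block-diagonal matrix of companion matrices C(f_i):
R = [[0, -3], [1, 1]].

Note the characteristic polynomial does not split into linear factors over ℚ, so A has no Jordan form over ℚ; the rational canonical form exists over any field.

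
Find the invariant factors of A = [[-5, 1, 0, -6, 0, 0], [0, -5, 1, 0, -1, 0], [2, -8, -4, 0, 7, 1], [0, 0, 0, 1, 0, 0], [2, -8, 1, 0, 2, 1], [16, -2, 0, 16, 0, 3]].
(x - 3)^2(x - 1)(x + 5)^3

The Jordan structure of A has elementary divisors (x + 5)^3, (x - 1), (x - 3)^2. Arranging the block sizes at each eigenvalue in decreasing order and taking row products gives the invariant factors.

Invariant factors (smallest first, each dividing the next): (x - 3)^2(x - 1)(x + 5)^3.

Check: the last factor (x - 3)^2(x - 1)(x + 5)^3 is the minimal polynomial, and the product (x - 3)^2(x - 1)(x + 5)^3 is the characteristic polynomial.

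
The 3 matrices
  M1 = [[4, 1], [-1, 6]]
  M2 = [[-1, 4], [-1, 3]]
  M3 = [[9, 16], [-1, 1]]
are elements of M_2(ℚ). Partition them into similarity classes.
2 classes: {M1, M3}, {M2}

Characteristic polynomials: χ_{M1} = (x - 5)^2, χ_{M2} = (x - 1)^2, χ_{M3} = (x - 5)^2.

{M1, M3}: invariant factors (x - 5)^2.

{M2}: invariant factors (x - 1)^2.

Matrices are similar if and only if their invariant-factor lists agree; the partition into similarity classes is {M1, M3}, {M2}.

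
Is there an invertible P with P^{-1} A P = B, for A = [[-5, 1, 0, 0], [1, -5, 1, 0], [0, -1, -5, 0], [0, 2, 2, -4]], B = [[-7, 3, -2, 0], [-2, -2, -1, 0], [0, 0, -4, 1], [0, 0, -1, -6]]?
Yes.

Two matrices over a field are similar if and only if they have the same invariant factors.

Both A and B have characteristic polynomial (x + 4)(x + 5)^3 and minimal polynomial (x + 4)(x + 5)^3. Computing further, both have invariant factors (x + 4)(x + 5)^3. Hence A and B are similar.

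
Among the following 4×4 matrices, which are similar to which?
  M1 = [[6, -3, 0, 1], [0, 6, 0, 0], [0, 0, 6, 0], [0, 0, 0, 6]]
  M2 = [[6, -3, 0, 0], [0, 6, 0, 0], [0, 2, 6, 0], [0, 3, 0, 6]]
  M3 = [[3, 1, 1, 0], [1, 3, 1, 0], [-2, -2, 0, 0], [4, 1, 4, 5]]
2 classes: {M1, M2}, {M3}

Characteristic polynomials: χ_{M1} = (x - 6)^4, χ_{M2} = (x - 6)^4, χ_{M3} = (x - 5)(x - 2)^3.

{M1, M2}: invariant factors x - 6, x - 6, (x - 6)^2.

{M3}: invariant factors x - 2, (x - 5)(x - 2)^2.

Matrices are similar if and only if their invariant-factor lists agree; the partition into similarity classes is {M1, M2}, {M3}.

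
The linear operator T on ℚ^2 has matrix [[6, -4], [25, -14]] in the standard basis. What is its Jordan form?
The characteristic polynomial is det(xI - A) = (x + 4)^2, so the eigenvalues are -4 (algebraic multiplicity 2).

For λ = -4: rank(A + 4I) = 1, rank((A + 4I)^2) = 0. The eigenspace has dimension 2 - 1 = 1, so there is 1 Jordan block; the rank sequence gives block sizes [2].

Assembling the blocks gives the Jordan form J above.

J = [[-4, 1], [0, -4]]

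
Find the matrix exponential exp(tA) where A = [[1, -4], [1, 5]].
A has Jordan form J = [[3, 1], [0, 3]] with A = PJP^{-1}, so e^{tA} = P e^{tJ} P^{-1}.

For a Jordan block J_k(λ), e^{tJ_k(λ)} = e^{λt} · (I + tN + t^2 N^2/2! + ... + t^{k-1} N^{k-1}/(k-1)!) where N is the nilpotent superdiagonal part.

Assembling the blocks and conjugating back gives the entries of e^{tA} as shown above.

e^{tA} = [[(1 - 2*t)*e^{3*t}, -4*t*e^{3*t}], [t*e^{3*t}, (2*t + 1)*e^{3*t}]]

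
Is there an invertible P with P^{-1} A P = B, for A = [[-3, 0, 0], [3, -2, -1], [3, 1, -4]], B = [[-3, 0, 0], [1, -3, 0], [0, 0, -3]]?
Two matrices over a field are similar if and only if they have the same invariant factors.

Both A and B have characteristic polynomial (x + 3)^3 and minimal polynomial (x + 3)^2. Computing further, both have invariant factors x + 3, (x + 3)^2. Hence A and B are similar.

Yes.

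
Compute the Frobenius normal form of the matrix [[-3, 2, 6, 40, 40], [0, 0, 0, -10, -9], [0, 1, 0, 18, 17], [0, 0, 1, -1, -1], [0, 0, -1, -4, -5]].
The invariant factors of A (the non-unit diagonal entries of the Smith normal form of xI - A over ℚ[x]) are x + 3, (x - 1)^2(x + 3)(x + 5), each dividing the next. The characteristic polynomial is their product, (x - 1)^2(x + 3)^2(x + 5).

The rational canonical form is the block-diagonal matrix of companion matrices C(f_i):
R = [[-3, 0, 0, 0, 0], [0, 0, 0, 0, -15], [0, 1, 0, 0, 22], [0, 0, 1, 0, 0], [0, 0, 0, 1, -6]].

R = [[-3, 0, 0, 0, 0], [0, 0, 0, 0, -15], [0, 1, 0, 0, 22], [0, 0, 1, 0, 0], [0, 0, 0, 1, -6]]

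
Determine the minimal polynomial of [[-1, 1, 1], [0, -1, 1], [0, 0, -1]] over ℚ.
m_A(x) = (x + 1)^3

The characteristic polynomial factors as (x + 1)^3. The minimal polynomial is ∏(x - λ)^{k_λ} where k_λ is the size of the largest Jordan block at λ.

For λ = -1: rank(A + I) = 2, and the largest Jordan block has size 3 (the smallest k with rank((A + I)^k) = rank((A + I)^(k+1))).

So m_A(x) = (x + 1)^3.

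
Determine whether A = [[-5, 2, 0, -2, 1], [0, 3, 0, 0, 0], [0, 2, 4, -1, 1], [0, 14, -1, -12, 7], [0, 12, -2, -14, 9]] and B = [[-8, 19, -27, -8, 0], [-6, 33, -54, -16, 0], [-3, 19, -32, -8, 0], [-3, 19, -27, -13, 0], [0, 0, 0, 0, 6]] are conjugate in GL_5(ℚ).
No.

trace(A) = -1 but trace(B) = -14. The trace is a similarity invariant, so A and B are not similar.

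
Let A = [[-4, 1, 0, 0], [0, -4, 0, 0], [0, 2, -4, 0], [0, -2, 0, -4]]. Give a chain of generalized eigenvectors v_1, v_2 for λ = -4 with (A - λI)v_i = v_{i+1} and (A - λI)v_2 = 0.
v_1 = [[0, 1, 1, -2]]^T, v_2 = [[1, 0, 2, -2]]^T

We seek v_1 ∈ ker((A + 4I)^2) \ ker(A + 4I), then set v_{i+1} = (A + 4I) v_i.

One such chain is v_1 = [[0, 1, 1, -2]]^T, v_2 = [[1, 0, 2, -2]]^T. Check: (A + 4I) v_2 = [[0, 0, 0, 0]]^T = 0.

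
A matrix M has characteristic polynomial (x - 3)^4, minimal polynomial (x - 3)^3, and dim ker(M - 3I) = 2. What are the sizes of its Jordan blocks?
λ = 3: algebraic multiplicity 4 (exponent in χ_M), largest block size 3 (exponent in m_M), 2 blocks (geometric multiplicity). These force block sizes [3, 1].

Jordan blocks: (3, 3), (3, 1)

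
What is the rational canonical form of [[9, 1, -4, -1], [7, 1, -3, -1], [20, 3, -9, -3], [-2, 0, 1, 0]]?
The invariant factors of A (the non-unit diagonal entries of the Smith normal form of xI - A over ℚ[x]) are x^2(x^2 - x + 2), each dividing the next. The characteristic polynomial is their product, x^2(x^2 - x + 2).

The rational canonical form is the block-diagonal matrix of companion matrices C(f_i):
R = [[0, 0, 0, 0], [1, 0, 0, 0], [0, 1, 0, -2], [0, 0, 1, 1]].

Note the characteristic polynomial does not split into linear factors over ℚ, so A has no Jordan form over ℚ; the rational canonical form exists over any field.

R = [[0, 0, 0, 0], [1, 0, 0, 0], [0, 1, 0, -2], [0, 0, 1, 1]]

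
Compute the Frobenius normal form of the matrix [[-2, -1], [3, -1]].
R = [[0, -5], [1, -3]]

The invariant factors of A (the non-unit diagonal entries of the Smith normal form of xI - A over ℚ[x]) are x^2 + 3x + 5, each dividing the next. The characteristic polynomial is their product, x^2 + 3x + 5.

The rational canonical form is the block-diagonal matrix of companion matrices C(f_i):
R = [[0, -5], [1, -3]].

Note the characteristic polynomial does not split into linear factors over ℚ, so A has no Jordan form over ℚ; the rational canonical form exists over any field.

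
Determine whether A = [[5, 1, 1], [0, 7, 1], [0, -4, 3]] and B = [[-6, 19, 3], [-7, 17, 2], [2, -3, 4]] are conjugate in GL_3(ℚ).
Yes.

Two matrices over a field are similar if and only if they have the same invariant factors.

Both A and B have characteristic polynomial (x - 5)^3 and minimal polynomial (x - 5)^3. Computing further, both have invariant factors (x - 5)^3. Hence A and B are similar.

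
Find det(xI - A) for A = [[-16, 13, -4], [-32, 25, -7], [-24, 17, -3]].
xI - A = [[x + 16, -13, 4], [32, x - 25, 7], [24, -17, x + 3]].

Expanding det(xI - A) along the first row:
det(xI - A) = + (x + 16)·det([[x - 25, 7], [-17, x + 3]]) - (-13)·det([[32, 7], [24, x + 3]]) + (4)·det([[32, x - 25], [24, -17]]).

Evaluating gives χ_A(x) = x^3 - 6x^2 + 12x - 8 = (x - 2)^3.

χ_A(x) = (x - 2)^3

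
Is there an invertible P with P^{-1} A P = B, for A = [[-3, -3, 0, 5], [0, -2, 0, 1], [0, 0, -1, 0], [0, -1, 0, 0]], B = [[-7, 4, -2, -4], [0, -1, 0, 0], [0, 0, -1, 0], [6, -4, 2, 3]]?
Both have characteristic polynomial (x + 1)^3(x + 3), but the minimal polynomial of A is (x + 1)^2(x + 3) while the minimal polynomial of B is (x + 1)(x + 3). The minimal polynomial is a similarity invariant, so A and B are not similar.

No.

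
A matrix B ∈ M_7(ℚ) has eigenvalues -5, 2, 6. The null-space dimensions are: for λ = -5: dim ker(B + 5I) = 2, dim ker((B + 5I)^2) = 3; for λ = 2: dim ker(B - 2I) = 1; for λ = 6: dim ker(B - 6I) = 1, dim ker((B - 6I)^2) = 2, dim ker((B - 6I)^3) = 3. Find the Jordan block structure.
Jordan blocks: (-5, 2), (-5, 1), (2, 1), (6, 3)

λ = -5: successive nullity increments [2, 1] count blocks of size ≥ k; block sizes are [2, 1].
λ = 2: successive nullity increments [1] count blocks of size ≥ k; block sizes are [1].
λ = 6: successive nullity increments [1, 1, 1] count blocks of size ≥ k; block sizes are [3].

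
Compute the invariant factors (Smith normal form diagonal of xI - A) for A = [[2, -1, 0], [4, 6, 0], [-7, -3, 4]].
The Jordan structure of A has elementary divisors (x - 4)^3. Arranging the block sizes at each eigenvalue in decreasing order and taking row products gives the invariant factors.

Invariant factors (smallest first, each dividing the next): (x - 4)^3.

Check: the last factor (x - 4)^3 is the minimal polynomial, and the product (x - 4)^3 is the characteristic polynomial.

(x - 4)^3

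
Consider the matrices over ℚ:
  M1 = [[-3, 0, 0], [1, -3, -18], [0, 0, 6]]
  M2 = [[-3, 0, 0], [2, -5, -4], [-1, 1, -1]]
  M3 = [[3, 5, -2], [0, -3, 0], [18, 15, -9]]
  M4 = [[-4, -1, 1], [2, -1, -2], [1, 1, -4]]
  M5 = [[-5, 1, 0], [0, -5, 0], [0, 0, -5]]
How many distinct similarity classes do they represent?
3 classes: {M1}, {M2, M3, M4}, {M5}

Characteristic polynomials: χ_{M1} = (x - 6)(x + 3)^2, χ_{M2} = (x + 3)^3, χ_{M3} = (x + 3)^3, χ_{M4} = (x + 3)^3, χ_{M5} = (x + 5)^3.

{M1}: invariant factors (x - 6)(x + 3)^2.

{M2, M3, M4}: invariant factors x + 3, (x + 3)^2.

{M5}: invariant factors x + 5, (x + 5)^2.

Matrices are similar if and only if their invariant-factor lists agree; the partition into similarity classes is {M1}, {M2, M3, M4}, {M5}.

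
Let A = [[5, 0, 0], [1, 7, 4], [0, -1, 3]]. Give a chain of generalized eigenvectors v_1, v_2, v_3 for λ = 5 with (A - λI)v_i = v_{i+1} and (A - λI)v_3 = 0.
v_1 = [[1, -2, 1]]^T, v_2 = [[0, 1, 0]]^T, v_3 = [[0, 2, -1]]^T

We seek v_1 ∈ ker((A - 5I)^3) \ ker((A - 5I)^2), then set v_{i+1} = (A - 5I) v_i.

One such chain is v_1 = [[1, -2, 1]]^T, v_2 = [[0, 1, 0]]^T, v_3 = [[0, 2, -1]]^T. Check: (A - 5I) v_3 = [[0, 0, 0]]^T = 0.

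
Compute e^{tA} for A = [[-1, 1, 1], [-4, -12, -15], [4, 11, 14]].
A has Jordan form J = [[-1, 1, 0], [0, -1, 0], [0, 0, 3]] with A = PJP^{-1}, so e^{tA} = P e^{tJ} P^{-1}.

For a Jordan block J_k(λ), e^{tJ_k(λ)} = e^{λt} · (I + tN + t^2 N^2/2! + ... + t^{k-1} N^{k-1}/(k-1)!) where N is the nilpotent superdiagonal part.

Assembling the blocks and conjugating back gives the entries of e^{tA} as shown above.

e^{tA} = [[e^{-t}, t*e^{-t}, t*e^{-t}], [(1 - e^{4*t})*e^{-t}, (t - 3*e^{4*t} + 4)*e^{-t}, (t - 4*e^{4*t} + 4)*e^{-t}], [(e^{4*t} - 1)*e^{-t}, (-t + 3*e^{4*t} - 3)*e^{-t}, (-t + 4*e^{4*t} - 3)*e^{-t}]]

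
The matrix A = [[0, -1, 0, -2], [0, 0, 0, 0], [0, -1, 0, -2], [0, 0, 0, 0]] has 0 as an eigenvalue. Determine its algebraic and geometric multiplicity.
algebraic multiplicity 4, geometric multiplicity 3

The characteristic polynomial is x^4, so the factor x appears with exponent 4: the algebraic multiplicity is 4.

rank(A) = 1, so the eigenspace has dimension 4 - 1 = 3: the geometric multiplicity is 3.

Since 3 < 4, A is not diagonalizable.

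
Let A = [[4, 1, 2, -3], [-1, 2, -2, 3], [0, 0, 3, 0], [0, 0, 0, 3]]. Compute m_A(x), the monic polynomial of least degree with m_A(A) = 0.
m_A(x) = (x - 3)^2

The characteristic polynomial factors as (x - 3)^4. The minimal polynomial is ∏(x - λ)^{k_λ} where k_λ is the size of the largest Jordan block at λ.

For λ = 3: rank(A - 3I) = 1, and the largest Jordan block has size 2 (the smallest k with rank((A - 3I)^k) = rank((A - 3I)^(k+1))).

So m_A(x) = (x - 3)^2.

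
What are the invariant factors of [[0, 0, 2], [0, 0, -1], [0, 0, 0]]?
The Jordan structure of A has elementary divisors x^2, x. Arranging the block sizes at each eigenvalue in decreasing order and taking row products gives the invariant factors.

Invariant factors (smallest first, each dividing the next): x, x^2.

Check: the last factor x^2 is the minimal polynomial, and the product x^3 is the characteristic polynomial.

x, x^2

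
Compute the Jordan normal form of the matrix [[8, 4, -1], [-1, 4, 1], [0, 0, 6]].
J = [[6, 1, 0], [0, 6, 1], [0, 0, 6]]

The characteristic polynomial is det(xI - A) = (x - 6)^3, so the eigenvalues are 6 (algebraic multiplicity 3).

For λ = 6: rank(A - 6I) = 2, rank((A - 6I)^2) = 1, rank((A - 6I)^3) = 0. The eigenspace has dimension 3 - 2 = 1, so there is 1 Jordan block; the rank sequence gives block sizes [3].

Assembling the blocks gives the Jordan form J above.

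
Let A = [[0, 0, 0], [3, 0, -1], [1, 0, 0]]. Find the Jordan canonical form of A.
The characteristic polynomial is det(xI - A) = x^3, so the eigenvalues are 0 (algebraic multiplicity 3).

For λ = 0: rank(A) = 2, rank(A^2) = 1, rank(A^3) = 0. The eigenspace has dimension 3 - 2 = 1, so there is 1 Jordan block; the rank sequence gives block sizes [3].

Assembling the blocks gives the Jordan form J above.

J = [[0, 1, 0], [0, 0, 1], [0, 0, 0]]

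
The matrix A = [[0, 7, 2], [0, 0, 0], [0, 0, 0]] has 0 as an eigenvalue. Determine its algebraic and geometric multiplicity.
The characteristic polynomial is x^3, so the factor x appears with exponent 3: the algebraic multiplicity is 3.

rank(A) = 1, so the eigenspace has dimension 3 - 1 = 2: the geometric multiplicity is 2.

Since 2 < 3, A is not diagonalizable.

algebraic multiplicity 3, geometric multiplicity 2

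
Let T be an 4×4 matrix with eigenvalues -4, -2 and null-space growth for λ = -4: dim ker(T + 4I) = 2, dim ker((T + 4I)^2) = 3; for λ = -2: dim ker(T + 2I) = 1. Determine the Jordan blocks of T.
Jordan blocks: (-4, 2), (-4, 1), (-2, 1)

λ = -4: successive nullity increments [2, 1] count blocks of size ≥ k; block sizes are [2, 1].
λ = -2: successive nullity increments [1] count blocks of size ≥ k; block sizes are [1].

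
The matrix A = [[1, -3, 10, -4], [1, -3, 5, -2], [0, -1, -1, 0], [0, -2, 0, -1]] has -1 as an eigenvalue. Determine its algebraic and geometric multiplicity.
The characteristic polynomial is (x + 1)^4, so the factor x + 1 appears with exponent 4: the algebraic multiplicity is 4.

rank(A + I) = 2, so the eigenspace has dimension 4 - 2 = 2: the geometric multiplicity is 2.

Since 2 < 4, A is not diagonalizable.

algebraic multiplicity 4, geometric multiplicity 2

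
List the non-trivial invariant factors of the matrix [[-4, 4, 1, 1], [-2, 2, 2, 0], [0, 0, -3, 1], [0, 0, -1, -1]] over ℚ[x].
The Jordan structure of A has elementary divisors (x + 2)^2, (x + 2), x. Arranging the block sizes at each eigenvalue in decreasing order and taking row products gives the invariant factors.

Invariant factors (smallest first, each dividing the next): x + 2, x(x + 2)^2.

Check: the last factor x(x + 2)^2 is the minimal polynomial, and the product x(x + 2)^3 is the characteristic polynomial.

x + 2, x(x + 2)^2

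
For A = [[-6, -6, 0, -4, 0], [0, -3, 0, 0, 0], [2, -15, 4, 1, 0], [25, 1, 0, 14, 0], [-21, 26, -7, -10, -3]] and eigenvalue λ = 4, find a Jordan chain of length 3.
We seek v_1 ∈ ker((A - 4I)^3) \ ker((A - 4I)^2), then set v_{i+1} = (A - 4I) v_i.

One such chain is v_1 = [[1, 0, -1, -2, 1]]^T, v_2 = [[-2, 0, 0, 5, -1]]^T, v_3 = [[0, 0, 1, 0, -1]]^T. Check: (A - 4I) v_3 = [[0, 0, 0, 0, 0]]^T = 0.

v_1 = [[1, 0, -1, -2, 1]]^T, v_2 = [[-2, 0, 0, 5, -1]]^T, v_3 = [[0, 0, 1, 0, -1]]^T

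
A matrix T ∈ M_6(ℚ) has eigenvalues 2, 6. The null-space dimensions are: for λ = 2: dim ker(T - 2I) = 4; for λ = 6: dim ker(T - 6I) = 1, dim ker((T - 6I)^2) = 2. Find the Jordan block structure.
λ = 2: successive nullity increments [4] count blocks of size ≥ k; block sizes are [1, 1, 1, 1].
λ = 6: successive nullity increments [1, 1] count blocks of size ≥ k; block sizes are [2].

Jordan blocks: (2, 1), (2, 1), (2, 1), (2, 1), (6, 2)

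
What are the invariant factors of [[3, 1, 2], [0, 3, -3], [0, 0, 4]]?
The Jordan structure of A has elementary divisors (x - 3)^2, (x - 4). Arranging the block sizes at each eigenvalue in decreasing order and taking row products gives the invariant factors.

Invariant factors (smallest first, each dividing the next): (x - 4)(x - 3)^2.

Check: the last factor (x - 4)(x - 3)^2 is the minimal polynomial, and the product (x - 4)(x - 3)^2 is the characteristic polynomial.

(x - 4)(x - 3)^2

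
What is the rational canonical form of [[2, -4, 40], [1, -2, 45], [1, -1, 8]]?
The invariant factors of A (the non-unit diagonal entries of the Smith normal form of xI - A over ℚ[x]) are (x - 5)^2(x + 2), each dividing the next. The characteristic polynomial is their product, (x - 5)^2(x + 2).

The rational canonical form is the block-diagonal matrix of companion matrices C(f_i):
R = [[0, 0, -50], [1, 0, -5], [0, 1, 8]].

R = [[0, 0, -50], [1, 0, -5], [0, 1, 8]]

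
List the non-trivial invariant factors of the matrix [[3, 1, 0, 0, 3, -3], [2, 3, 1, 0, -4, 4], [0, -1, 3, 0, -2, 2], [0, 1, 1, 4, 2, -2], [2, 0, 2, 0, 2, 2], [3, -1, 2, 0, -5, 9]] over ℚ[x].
The Jordan structure of A has elementary divisors (x - 4)^3, (x - 4), (x - 4), (x - 4). Arranging the block sizes at each eigenvalue in decreasing order and taking row products gives the invariant factors.

Invariant factors (smallest first, each dividing the next): x - 4, x - 4, x - 4, (x - 4)^3.

Check: the last factor (x - 4)^3 is the minimal polynomial, and the product (x - 4)^6 is the characteristic polynomial.

x - 4, x - 4, x - 4, (x - 4)^3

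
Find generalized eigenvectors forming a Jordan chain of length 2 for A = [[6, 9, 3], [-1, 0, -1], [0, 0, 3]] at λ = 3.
We seek v_1 ∈ ker((A - 3I)^2) \ ker(A - 3I), then set v_{i+1} = (A - 3I) v_i.

One such chain is v_1 = [[-5, 2, 0]]^T, v_2 = [[3, -1, 0]]^T. Check: (A - 3I) v_2 = [[0, 0, 0]]^T = 0.

v_1 = [[-5, 2, 0]]^T, v_2 = [[3, -1, 0]]^T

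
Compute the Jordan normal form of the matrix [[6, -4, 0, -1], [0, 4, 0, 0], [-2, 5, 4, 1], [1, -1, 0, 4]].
The characteristic polynomial is det(xI - A) = (x - 5)^2(x - 4)^2, so the eigenvalues are 4 (algebraic multiplicity 2), 5 (algebraic multiplicity 2).

For λ = 4: rank(A - 4I) = 3, rank((A - 4I)^2) = 2. The eigenspace has dimension 4 - 3 = 1, so there is 1 Jordan block; the rank sequence gives block sizes [2].

For λ = 5: rank(A - 5I) = 3, rank((A - 5I)^2) = 2. The eigenspace has dimension 4 - 3 = 1, so there is 1 Jordan block; the rank sequence gives block sizes [2].

Assembling the blocks gives the Jordan form J above.

J = [[4, 1, 0, 0], [0, 4, 0, 0], [0, 0, 5, 1], [0, 0, 0, 5]]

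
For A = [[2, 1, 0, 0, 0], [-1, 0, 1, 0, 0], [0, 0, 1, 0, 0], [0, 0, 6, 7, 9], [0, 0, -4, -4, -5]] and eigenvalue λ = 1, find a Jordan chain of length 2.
We seek v_1 ∈ ker((A - I)^2) \ ker(A - I), then set v_{i+1} = (A - I) v_i.

One such chain is v_1 = [[0, 0, 0, -1, 1]]^T, v_2 = [[0, 0, 0, 3, -2]]^T. Check: (A - I) v_2 = [[0, 0, 0, 0, 0]]^T = 0.

v_1 = [[0, 0, 0, -1, 1]]^T, v_2 = [[0, 0, 0, 3, -2]]^T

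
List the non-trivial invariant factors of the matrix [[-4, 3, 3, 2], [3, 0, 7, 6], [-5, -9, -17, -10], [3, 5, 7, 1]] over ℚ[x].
x + 5, (x + 5)^3

The Jordan structure of A has elementary divisors (x + 5)^3, (x + 5). Arranging the block sizes at each eigenvalue in decreasing order and taking row products gives the invariant factors.

Invariant factors (smallest first, each dividing the next): x + 5, (x + 5)^3.

Check: the last factor (x + 5)^3 is the minimal polynomial, and the product (x + 5)^4 is the characteristic polynomial.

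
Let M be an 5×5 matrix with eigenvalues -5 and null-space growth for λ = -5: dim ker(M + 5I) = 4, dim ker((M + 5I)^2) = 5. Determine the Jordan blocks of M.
λ = -5: successive nullity increments [4, 1] count blocks of size ≥ k; block sizes are [2, 1, 1, 1].

Jordan blocks: (-5, 2), (-5, 1), (-5, 1), (-5, 1)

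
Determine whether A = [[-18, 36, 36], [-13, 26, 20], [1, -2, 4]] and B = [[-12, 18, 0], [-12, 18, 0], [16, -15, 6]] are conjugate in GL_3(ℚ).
Yes.

Two matrices over a field are similar if and only if they have the same invariant factors.

Both A and B have characteristic polynomial x(x - 6)^2 and minimal polynomial x(x - 6)^2. Computing further, both have invariant factors x(x - 6)^2. Hence A and B are similar.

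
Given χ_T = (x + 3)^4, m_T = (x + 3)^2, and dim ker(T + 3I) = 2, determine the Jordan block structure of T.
λ = -3: algebraic multiplicity 4 (exponent in χ_T), largest block size 2 (exponent in m_T), 2 blocks (geometric multiplicity). These force block sizes [2, 2].

Jordan blocks: (-3, 2), (-3, 2)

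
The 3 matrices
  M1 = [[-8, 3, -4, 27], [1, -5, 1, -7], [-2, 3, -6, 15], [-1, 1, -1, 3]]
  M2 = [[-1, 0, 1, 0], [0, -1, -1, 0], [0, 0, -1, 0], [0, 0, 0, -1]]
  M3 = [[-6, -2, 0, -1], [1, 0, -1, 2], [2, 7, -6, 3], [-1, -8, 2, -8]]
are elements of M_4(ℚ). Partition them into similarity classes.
Characteristic polynomials: χ_{M1} = (x + 4)^4, χ_{M2} = (x + 1)^4, χ_{M3} = (x + 5)^4.

{M1}: invariant factors (x + 4)^2, (x + 4)^2.

{M2}: invariant factors x + 1, x + 1, (x + 1)^2.

{M3}: invariant factors (x + 5)^2, (x + 5)^2.

Matrices are similar if and only if their invariant-factor lists agree; the partition into similarity classes is {M1}, {M2}, {M3}.

3 classes: {M1}, {M2}, {M3}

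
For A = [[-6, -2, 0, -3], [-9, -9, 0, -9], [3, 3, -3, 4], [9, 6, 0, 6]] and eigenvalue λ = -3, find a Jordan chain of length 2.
v_1 = [[-1, 1, 1, 0]]^T, v_2 = [[1, 3, 0, -3]]^T

We seek v_1 ∈ ker((A + 3I)^2) \ ker(A + 3I), then set v_{i+1} = (A + 3I) v_i.

One such chain is v_1 = [[-1, 1, 1, 0]]^T, v_2 = [[1, 3, 0, -3]]^T. Check: (A + 3I) v_2 = [[0, 0, 0, 0]]^T = 0.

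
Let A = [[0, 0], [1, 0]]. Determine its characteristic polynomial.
χ_A(x) = x^2

xI - A = [[x, 0], [-1, x]].

Expanding det(xI - A) along the first row:
det(xI - A) = + (x)·det([[x]]) - (0)·det([[-1]]).

Evaluating gives χ_A(x) = x^2.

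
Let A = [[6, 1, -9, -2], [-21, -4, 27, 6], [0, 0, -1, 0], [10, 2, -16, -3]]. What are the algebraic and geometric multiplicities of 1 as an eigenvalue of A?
algebraic multiplicity 1, geometric multiplicity 1

The characteristic polynomial is (x - 1)(x + 1)^3, so the factor x - 1 appears with exponent 1: the algebraic multiplicity is 1.

rank(A - I) = 3, so the eigenspace has dimension 4 - 3 = 1: the geometric multiplicity is 1.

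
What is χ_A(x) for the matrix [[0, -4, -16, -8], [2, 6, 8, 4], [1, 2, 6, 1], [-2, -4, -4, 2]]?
χ_A(x) = (x - 4)^3(x - 2)

xI - A = [[x, 4, 16, 8], [-2, x - 6, -8, -4], [-1, -2, x - 6, -1], [2, 4, 4, x - 2]].

Expanding det(xI - A) along the first row:
det(xI - A) = + (x)·det([[x - 6, -8, -4], [-2, x - 6, -1], [4, 4, x - 2]]) - (4)·det([[-2, -8, -4], [-1, x - 6, -1], [2, 4, x - 2]]) + (16)·det([[-2, x - 6, -4], [-1, -2, -1], [2, 4, x - 2]]) - (8)·det([[-2, x - 6, -8], [-1, -2, x - 6], [2, 4, 4]]).

Evaluating gives χ_A(x) = x^4 - 14x^3 + 72x^2 - 160x + 128 = (x - 4)^3(x - 2).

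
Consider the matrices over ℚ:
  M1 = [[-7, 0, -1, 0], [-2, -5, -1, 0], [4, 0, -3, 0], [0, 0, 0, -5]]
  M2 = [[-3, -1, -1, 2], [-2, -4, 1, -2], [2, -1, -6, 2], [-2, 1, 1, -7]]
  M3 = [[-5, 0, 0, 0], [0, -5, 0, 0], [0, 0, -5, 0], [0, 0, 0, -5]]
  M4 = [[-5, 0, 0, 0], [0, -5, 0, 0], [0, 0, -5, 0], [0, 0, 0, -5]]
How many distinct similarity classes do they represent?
Characteristic polynomials: χ_{M1} = (x + 5)^4, χ_{M2} = (x + 5)^4, χ_{M3} = (x + 5)^4, χ_{M4} = (x + 5)^4.

{M1, M2}: invariant factors x + 5, x + 5, (x + 5)^2.

{M3, M4}: invariant factors x + 5, x + 5, x + 5, x + 5.

Matrices are similar if and only if their invariant-factor lists agree; the partition into similarity classes is {M1, M2}, {M3, M4}.

2 classes: {M1, M2}, {M3, M4}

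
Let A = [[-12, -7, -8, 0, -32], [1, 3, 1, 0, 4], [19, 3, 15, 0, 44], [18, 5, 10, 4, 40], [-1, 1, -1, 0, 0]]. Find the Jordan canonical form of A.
The characteristic polynomial is det(xI - A) = (x - 4)^2(x - 3)^2(x + 4), so the eigenvalues are -4 (algebraic multiplicity 1), 3 (algebraic multiplicity 2), 4 (algebraic multiplicity 2).

For λ = -4: algebraic multiplicity 1 gives one 1×1 block.

For λ = 3: rank(A - 3I) = 4, rank((A - 3I)^2) = 3. The eigenspace has dimension 5 - 4 = 1, so there is 1 Jordan block; the rank sequence gives block sizes [2].

For λ = 4: rank(A - 4I) = 3. The eigenspace has dimension 5 - 3 = 2, so there are 2 Jordan blocks; the rank sequence gives block sizes [1, 1].

Assembling the blocks gives the Jordan form J above.

J = [[-4, 0, 0, 0, 0], [0, 3, 1, 0, 0], [0, 0, 3, 0, 0], [0, 0, 0, 4, 0], [0, 0, 0, 0, 4]]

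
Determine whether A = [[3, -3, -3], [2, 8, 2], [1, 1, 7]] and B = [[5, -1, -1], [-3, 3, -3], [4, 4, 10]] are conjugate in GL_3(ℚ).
Two matrices over a field are similar if and only if they have the same invariant factors.

Both A and B have characteristic polynomial (x - 6)^3 and minimal polynomial (x - 6)^2. Computing further, both have invariant factors x - 6, (x - 6)^2. Hence A and B are similar.

Yes.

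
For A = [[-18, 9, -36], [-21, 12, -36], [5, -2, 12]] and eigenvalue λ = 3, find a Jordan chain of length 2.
v_1 = [[4, 5, -1]]^T, v_2 = [[-3, -3, 1]]^T

We seek v_1 ∈ ker((A - 3I)^2) \ ker(A - 3I), then set v_{i+1} = (A - 3I) v_i.

One such chain is v_1 = [[4, 5, -1]]^T, v_2 = [[-3, -3, 1]]^T. Check: (A - 3I) v_2 = [[0, 0, 0]]^T = 0.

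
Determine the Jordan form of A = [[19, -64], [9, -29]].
J = [[-5, 1], [0, -5]]

The characteristic polynomial is det(xI - A) = (x + 5)^2, so the eigenvalues are -5 (algebraic multiplicity 2).

For λ = -5: rank(A + 5I) = 1, rank((A + 5I)^2) = 0. The eigenspace has dimension 2 - 1 = 1, so there is 1 Jordan block; the rank sequence gives block sizes [2].

Assembling the blocks gives the Jordan form J above.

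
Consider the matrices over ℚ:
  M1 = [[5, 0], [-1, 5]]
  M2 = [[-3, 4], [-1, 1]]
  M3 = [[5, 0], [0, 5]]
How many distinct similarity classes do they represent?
3 classes: {M1}, {M2}, {M3}

Characteristic polynomials: χ_{M1} = (x - 5)^2, χ_{M2} = (x + 1)^2, χ_{M3} = (x - 5)^2.

{M1}: invariant factors (x - 5)^2.

{M2}: invariant factors (x + 1)^2.

{M3}: invariant factors x - 5, x - 5.

Matrices are similar if and only if their invariant-factor lists agree; the partition into similarity classes is {M1}, {M2}, {M3}.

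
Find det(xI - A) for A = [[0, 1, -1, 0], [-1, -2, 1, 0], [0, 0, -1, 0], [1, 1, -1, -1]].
χ_A(x) = (x + 1)^4

xI - A = [[x, -1, 1, 0], [1, x + 2, -1, 0], [0, 0, x + 1, 0], [-1, -1, 1, x + 1]].

Expanding det(xI - A) along the first row:
det(xI - A) = + (x)·det([[x + 2, -1, 0], [0, x + 1, 0], [-1, 1, x + 1]]) - (-1)·det([[1, -1, 0], [0, x + 1, 0], [-1, 1, x + 1]]) + (1)·det([[1, x + 2, 0], [0, 0, 0], [-1, -1, x + 1]]) - (0)·det([[1, x + 2, -1], [0, 0, x + 1], [-1, -1, 1]]).

Evaluating gives χ_A(x) = x^4 + 4x^3 + 6x^2 + 4x + 1 = (x + 1)^4.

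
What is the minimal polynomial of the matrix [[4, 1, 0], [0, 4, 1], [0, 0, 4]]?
The characteristic polynomial factors as (x - 4)^3. The minimal polynomial is ∏(x - λ)^{k_λ} where k_λ is the size of the largest Jordan block at λ.

For λ = 4: rank(A - 4I) = 2, and the largest Jordan block has size 3 (the smallest k with rank((A - 4I)^k) = rank((A - 4I)^(k+1))).

So m_A(x) = (x - 4)^3.

m_A(x) = (x - 4)^3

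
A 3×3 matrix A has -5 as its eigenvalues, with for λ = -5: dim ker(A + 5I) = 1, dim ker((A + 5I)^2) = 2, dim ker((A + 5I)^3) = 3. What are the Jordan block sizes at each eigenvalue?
λ = -5: successive nullity increments [1, 1, 1] count blocks of size ≥ k; block sizes are [3].

Jordan blocks: (-5, 3)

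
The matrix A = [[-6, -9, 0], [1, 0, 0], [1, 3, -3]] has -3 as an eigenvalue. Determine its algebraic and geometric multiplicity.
The characteristic polynomial is (x + 3)^3, so the factor x + 3 appears with exponent 3: the algebraic multiplicity is 3.

rank(A + 3I) = 1, so the eigenspace has dimension 3 - 1 = 2: the geometric multiplicity is 2.

Since 2 < 3, A is not diagonalizable.

algebraic multiplicity 3, geometric multiplicity 2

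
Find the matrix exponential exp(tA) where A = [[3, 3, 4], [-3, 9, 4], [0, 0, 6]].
e^{tA} = [[(1 - 3*t)*e^{6*t}, 3*t*e^{6*t}, 4*t*e^{6*t}], [-3*t*e^{6*t}, (3*t + 1)*e^{6*t}, 4*t*e^{6*t}], [0, 0, e^{6*t}]]

A has Jordan form J = [[6, 1, 0], [0, 6, 0], [0, 0, 6]] with A = PJP^{-1}, so e^{tA} = P e^{tJ} P^{-1}.

For a Jordan block J_k(λ), e^{tJ_k(λ)} = e^{λt} · (I + tN + t^2 N^2/2! + ... + t^{k-1} N^{k-1}/(k-1)!) where N is the nilpotent superdiagonal part.

Assembling the blocks and conjugating back gives the entries of e^{tA} as shown above.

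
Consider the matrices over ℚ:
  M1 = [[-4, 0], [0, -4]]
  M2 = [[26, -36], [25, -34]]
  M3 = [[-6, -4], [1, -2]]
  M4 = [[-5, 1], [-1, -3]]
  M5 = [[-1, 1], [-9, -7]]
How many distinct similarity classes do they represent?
2 classes: {M1}, {M2, M3, M4, M5}

Characteristic polynomials: χ_{M1} = (x + 4)^2, χ_{M2} = (x + 4)^2, χ_{M3} = (x + 4)^2, χ_{M4} = (x + 4)^2, χ_{M5} = (x + 4)^2.

{M1}: invariant factors x + 4, x + 4.

{M2, M3, M4, M5}: invariant factors (x + 4)^2.

Matrices are similar if and only if their invariant-factor lists agree; the partition into similarity classes is {M1}, {M2, M3, M4, M5}.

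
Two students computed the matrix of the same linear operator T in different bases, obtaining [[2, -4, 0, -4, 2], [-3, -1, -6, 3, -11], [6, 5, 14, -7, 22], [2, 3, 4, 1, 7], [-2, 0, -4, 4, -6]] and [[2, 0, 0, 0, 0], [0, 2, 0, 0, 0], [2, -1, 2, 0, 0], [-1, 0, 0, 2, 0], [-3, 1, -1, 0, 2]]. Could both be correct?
Two matrices over a field are similar if and only if they have the same invariant factors.

Both A and B have characteristic polynomial (x - 2)^5 and minimal polynomial (x - 2)^3. Computing further, both have invariant factors (x - 2)^2, (x - 2)^3. Hence A and B are similar.

Yes.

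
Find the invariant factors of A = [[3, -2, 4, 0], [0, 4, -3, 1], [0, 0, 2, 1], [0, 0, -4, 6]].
(x - 4)^3(x - 3)

The Jordan structure of A has elementary divisors (x - 3), (x - 4)^3. Arranging the block sizes at each eigenvalue in decreasing order and taking row products gives the invariant factors.

Invariant factors (smallest first, each dividing the next): (x - 4)^3(x - 3).

Check: the last factor (x - 4)^3(x - 3) is the minimal polynomial, and the product (x - 4)^3(x - 3) is the characteristic polynomial.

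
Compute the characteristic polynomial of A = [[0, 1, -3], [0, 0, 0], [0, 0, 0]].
xI - A = [[x, -1, 3], [0, x, 0], [0, 0, x]].

Expanding det(xI - A) along the first row:
det(xI - A) = + (x)·det([[x, 0], [0, x]]) - (-1)·det([[0, 0], [0, x]]) + (3)·det([[0, x], [0, 0]]).

Evaluating gives χ_A(x) = x^3.

χ_A(x) = x^3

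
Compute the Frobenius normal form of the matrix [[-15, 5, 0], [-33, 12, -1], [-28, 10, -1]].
R = [[0, 0, 5], [1, 0, 2], [0, 1, -4]]

The invariant factors of A (the non-unit diagonal entries of the Smith normal form of xI - A over ℚ[x]) are (x + 1)(x^2 + 3x - 5), each dividing the next. The characteristic polynomial is their product, (x + 1)(x^2 + 3x - 5).

The rational canonical form is the block-diagonal matrix of companion matrices C(f_i):
R = [[0, 0, 5], [1, 0, 2], [0, 1, -4]].

Note the characteristic polynomial does not split into linear factors over ℚ, so A has no Jordan form over ℚ; the rational canonical form exists over any field.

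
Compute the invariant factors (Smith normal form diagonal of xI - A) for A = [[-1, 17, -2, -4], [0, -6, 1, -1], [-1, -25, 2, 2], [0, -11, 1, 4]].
The Jordan structure of A has elementary divisors (x + 2)^3, (x - 5). Arranging the block sizes at each eigenvalue in decreasing order and taking row products gives the invariant factors.

Invariant factors (smallest first, each dividing the next): (x - 5)(x + 2)^3.

Check: the last factor (x - 5)(x + 2)^3 is the minimal polynomial, and the product (x - 5)(x + 2)^3 is the characteristic polynomial.

(x - 5)(x + 2)^3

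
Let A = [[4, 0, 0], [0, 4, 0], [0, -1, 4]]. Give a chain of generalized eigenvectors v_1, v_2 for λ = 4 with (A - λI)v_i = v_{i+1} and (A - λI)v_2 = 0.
We seek v_1 ∈ ker((A - 4I)^2) \ ker(A - 4I), then set v_{i+1} = (A - 4I) v_i.

One such chain is v_1 = [[-3, 1, 0]]^T, v_2 = [[0, 0, -1]]^T. Check: (A - 4I) v_2 = [[0, 0, 0]]^T = 0.

v_1 = [[-3, 1, 0]]^T, v_2 = [[0, 0, -1]]^T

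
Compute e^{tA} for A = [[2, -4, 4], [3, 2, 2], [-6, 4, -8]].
A has Jordan form J = [[-4, 0, 0], [0, 0, 1], [0, 0, 0]] with A = PJP^{-1}, so e^{tA} = P e^{tJ} P^{-1}.

For a Jordan block J_k(λ), e^{tJ_k(λ)} = e^{λt} · (I + tN + t^2 N^2/2! + ... + t^{k-1} N^{k-1}/(k-1)!) where N is the nilpotent superdiagonal part.

Assembling the blocks and conjugating back gives the entries of e^{tA} as shown above.

e^{tA} = [[-6*t + 3 - 2*e^{-4*t}, -4*t, -4*t + 2 - 2*e^{-4*t}], [3*t, 2*t + 1, 2*t], [6*t - 3 + 3*e^{-4*t}, 4*t, 4*t - 2 + 3*e^{-4*t}]]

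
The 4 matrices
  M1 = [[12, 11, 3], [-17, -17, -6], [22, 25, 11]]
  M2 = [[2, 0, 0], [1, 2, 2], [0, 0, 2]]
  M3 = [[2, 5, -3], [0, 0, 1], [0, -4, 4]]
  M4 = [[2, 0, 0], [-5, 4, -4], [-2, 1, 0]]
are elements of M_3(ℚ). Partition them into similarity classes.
Characteristic polynomials: χ_{M1} = (x - 2)^3, χ_{M2} = (x - 2)^3, χ_{M3} = (x - 2)^3, χ_{M4} = (x - 2)^3.

{M1, M3, M4}: invariant factors (x - 2)^3.

{M2}: invariant factors x - 2, (x - 2)^2.

Matrices are similar if and only if their invariant-factor lists agree; the partition into similarity classes is {M1, M3, M4}, {M2}.

2 classes: {M1, M3, M4}, {M2}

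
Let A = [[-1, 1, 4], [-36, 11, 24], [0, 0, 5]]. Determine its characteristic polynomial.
χ_A(x) = (x - 5)^3

xI - A = [[x + 1, -1, -4], [36, x - 11, -24], [0, 0, x - 5]].

Expanding det(xI - A) along the first row:
det(xI - A) = + (x + 1)·det([[x - 11, -24], [0, x - 5]]) - (-1)·det([[36, -24], [0, x - 5]]) + (-4)·det([[36, x - 11], [0, 0]]).

Evaluating gives χ_A(x) = x^3 - 15x^2 + 75x - 125 = (x - 5)^3.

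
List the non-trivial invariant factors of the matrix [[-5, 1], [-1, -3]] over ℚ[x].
(x + 4)^2

The Jordan structure of A has elementary divisors (x + 4)^2. Arranging the block sizes at each eigenvalue in decreasing order and taking row products gives the invariant factors.

Invariant factors (smallest first, each dividing the next): (x + 4)^2.

Check: the last factor (x + 4)^2 is the minimal polynomial, and the product (x + 4)^2 is the characteristic polynomial.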